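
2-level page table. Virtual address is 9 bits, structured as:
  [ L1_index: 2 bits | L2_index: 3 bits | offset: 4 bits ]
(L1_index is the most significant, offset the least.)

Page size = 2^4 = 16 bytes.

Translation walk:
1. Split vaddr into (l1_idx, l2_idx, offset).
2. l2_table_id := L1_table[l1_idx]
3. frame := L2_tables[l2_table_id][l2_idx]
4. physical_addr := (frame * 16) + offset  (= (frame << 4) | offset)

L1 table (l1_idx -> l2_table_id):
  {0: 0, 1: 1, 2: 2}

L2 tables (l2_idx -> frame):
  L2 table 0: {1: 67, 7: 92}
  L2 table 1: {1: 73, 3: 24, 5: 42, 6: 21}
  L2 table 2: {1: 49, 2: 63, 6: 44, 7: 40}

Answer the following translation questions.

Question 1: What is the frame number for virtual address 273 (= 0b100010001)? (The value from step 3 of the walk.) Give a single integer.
Answer: 49

Derivation:
vaddr = 273: l1_idx=2, l2_idx=1
L1[2] = 2; L2[2][1] = 49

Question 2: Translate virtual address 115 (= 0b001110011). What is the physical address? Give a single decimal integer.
vaddr = 115 = 0b001110011
Split: l1_idx=0, l2_idx=7, offset=3
L1[0] = 0
L2[0][7] = 92
paddr = 92 * 16 + 3 = 1475

Answer: 1475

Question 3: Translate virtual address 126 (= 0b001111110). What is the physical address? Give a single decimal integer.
vaddr = 126 = 0b001111110
Split: l1_idx=0, l2_idx=7, offset=14
L1[0] = 0
L2[0][7] = 92
paddr = 92 * 16 + 14 = 1486

Answer: 1486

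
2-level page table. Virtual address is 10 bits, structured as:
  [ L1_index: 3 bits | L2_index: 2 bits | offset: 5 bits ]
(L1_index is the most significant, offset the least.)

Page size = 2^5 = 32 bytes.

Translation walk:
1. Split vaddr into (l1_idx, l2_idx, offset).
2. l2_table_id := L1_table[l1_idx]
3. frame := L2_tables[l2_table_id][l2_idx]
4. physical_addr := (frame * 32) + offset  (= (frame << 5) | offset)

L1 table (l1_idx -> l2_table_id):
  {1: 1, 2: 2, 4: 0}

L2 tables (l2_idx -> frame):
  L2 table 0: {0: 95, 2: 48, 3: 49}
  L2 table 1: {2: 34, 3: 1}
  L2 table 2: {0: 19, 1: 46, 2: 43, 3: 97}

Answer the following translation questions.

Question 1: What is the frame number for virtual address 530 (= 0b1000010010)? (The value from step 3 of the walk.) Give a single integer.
Answer: 95

Derivation:
vaddr = 530: l1_idx=4, l2_idx=0
L1[4] = 0; L2[0][0] = 95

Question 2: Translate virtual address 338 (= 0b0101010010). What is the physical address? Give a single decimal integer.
Answer: 1394

Derivation:
vaddr = 338 = 0b0101010010
Split: l1_idx=2, l2_idx=2, offset=18
L1[2] = 2
L2[2][2] = 43
paddr = 43 * 32 + 18 = 1394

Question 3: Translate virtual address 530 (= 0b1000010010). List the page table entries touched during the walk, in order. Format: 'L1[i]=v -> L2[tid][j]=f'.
Answer: L1[4]=0 -> L2[0][0]=95

Derivation:
vaddr = 530 = 0b1000010010
Split: l1_idx=4, l2_idx=0, offset=18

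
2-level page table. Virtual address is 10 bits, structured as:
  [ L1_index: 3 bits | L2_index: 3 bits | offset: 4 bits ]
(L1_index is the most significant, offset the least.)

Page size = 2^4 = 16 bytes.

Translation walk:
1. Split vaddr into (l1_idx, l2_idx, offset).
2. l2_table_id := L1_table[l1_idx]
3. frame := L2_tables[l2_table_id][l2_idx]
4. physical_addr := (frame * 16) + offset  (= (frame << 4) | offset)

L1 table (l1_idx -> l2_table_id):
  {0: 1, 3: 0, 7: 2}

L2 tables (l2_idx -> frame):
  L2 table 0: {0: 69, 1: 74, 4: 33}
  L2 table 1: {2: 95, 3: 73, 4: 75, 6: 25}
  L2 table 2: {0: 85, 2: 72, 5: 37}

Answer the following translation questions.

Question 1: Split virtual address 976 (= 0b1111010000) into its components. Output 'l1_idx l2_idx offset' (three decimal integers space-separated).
vaddr = 976 = 0b1111010000
  top 3 bits -> l1_idx = 7
  next 3 bits -> l2_idx = 5
  bottom 4 bits -> offset = 0

Answer: 7 5 0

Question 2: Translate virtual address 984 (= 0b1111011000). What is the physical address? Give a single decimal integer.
Answer: 600

Derivation:
vaddr = 984 = 0b1111011000
Split: l1_idx=7, l2_idx=5, offset=8
L1[7] = 2
L2[2][5] = 37
paddr = 37 * 16 + 8 = 600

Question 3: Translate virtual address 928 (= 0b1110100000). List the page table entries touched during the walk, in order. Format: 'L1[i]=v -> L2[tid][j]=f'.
Answer: L1[7]=2 -> L2[2][2]=72

Derivation:
vaddr = 928 = 0b1110100000
Split: l1_idx=7, l2_idx=2, offset=0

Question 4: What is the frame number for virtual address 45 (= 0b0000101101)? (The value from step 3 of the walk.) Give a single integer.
vaddr = 45: l1_idx=0, l2_idx=2
L1[0] = 1; L2[1][2] = 95

Answer: 95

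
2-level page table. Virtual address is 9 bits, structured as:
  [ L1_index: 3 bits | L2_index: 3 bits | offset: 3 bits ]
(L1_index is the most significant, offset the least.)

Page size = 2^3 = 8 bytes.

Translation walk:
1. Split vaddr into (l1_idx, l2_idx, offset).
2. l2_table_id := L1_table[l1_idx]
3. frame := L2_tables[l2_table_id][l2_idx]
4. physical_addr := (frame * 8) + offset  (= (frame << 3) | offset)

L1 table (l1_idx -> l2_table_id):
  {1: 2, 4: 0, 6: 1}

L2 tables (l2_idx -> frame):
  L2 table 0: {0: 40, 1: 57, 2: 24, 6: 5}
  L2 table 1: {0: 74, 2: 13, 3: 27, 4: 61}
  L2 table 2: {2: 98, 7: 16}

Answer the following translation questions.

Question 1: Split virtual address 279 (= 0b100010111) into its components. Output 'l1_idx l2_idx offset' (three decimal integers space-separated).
Answer: 4 2 7

Derivation:
vaddr = 279 = 0b100010111
  top 3 bits -> l1_idx = 4
  next 3 bits -> l2_idx = 2
  bottom 3 bits -> offset = 7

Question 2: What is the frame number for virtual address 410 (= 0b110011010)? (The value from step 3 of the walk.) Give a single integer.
vaddr = 410: l1_idx=6, l2_idx=3
L1[6] = 1; L2[1][3] = 27

Answer: 27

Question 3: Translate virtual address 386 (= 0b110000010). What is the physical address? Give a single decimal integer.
vaddr = 386 = 0b110000010
Split: l1_idx=6, l2_idx=0, offset=2
L1[6] = 1
L2[1][0] = 74
paddr = 74 * 8 + 2 = 594

Answer: 594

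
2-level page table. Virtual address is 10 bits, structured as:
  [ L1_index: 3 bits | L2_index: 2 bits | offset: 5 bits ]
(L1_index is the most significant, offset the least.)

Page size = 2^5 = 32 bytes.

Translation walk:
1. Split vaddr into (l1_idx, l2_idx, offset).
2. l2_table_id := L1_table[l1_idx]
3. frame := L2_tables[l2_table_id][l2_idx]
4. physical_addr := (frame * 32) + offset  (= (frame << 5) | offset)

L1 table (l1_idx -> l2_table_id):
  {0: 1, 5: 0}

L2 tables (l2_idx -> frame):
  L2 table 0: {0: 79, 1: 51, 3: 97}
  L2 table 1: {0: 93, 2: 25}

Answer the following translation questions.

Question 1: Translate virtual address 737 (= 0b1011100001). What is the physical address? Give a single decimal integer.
Answer: 3105

Derivation:
vaddr = 737 = 0b1011100001
Split: l1_idx=5, l2_idx=3, offset=1
L1[5] = 0
L2[0][3] = 97
paddr = 97 * 32 + 1 = 3105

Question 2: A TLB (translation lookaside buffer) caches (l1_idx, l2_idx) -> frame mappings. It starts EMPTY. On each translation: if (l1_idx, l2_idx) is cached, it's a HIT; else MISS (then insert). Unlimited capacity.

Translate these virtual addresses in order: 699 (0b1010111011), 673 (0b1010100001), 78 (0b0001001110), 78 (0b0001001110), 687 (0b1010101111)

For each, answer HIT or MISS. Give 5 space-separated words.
vaddr=699: (5,1) not in TLB -> MISS, insert
vaddr=673: (5,1) in TLB -> HIT
vaddr=78: (0,2) not in TLB -> MISS, insert
vaddr=78: (0,2) in TLB -> HIT
vaddr=687: (5,1) in TLB -> HIT

Answer: MISS HIT MISS HIT HIT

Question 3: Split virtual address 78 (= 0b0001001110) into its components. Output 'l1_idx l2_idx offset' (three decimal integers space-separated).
vaddr = 78 = 0b0001001110
  top 3 bits -> l1_idx = 0
  next 2 bits -> l2_idx = 2
  bottom 5 bits -> offset = 14

Answer: 0 2 14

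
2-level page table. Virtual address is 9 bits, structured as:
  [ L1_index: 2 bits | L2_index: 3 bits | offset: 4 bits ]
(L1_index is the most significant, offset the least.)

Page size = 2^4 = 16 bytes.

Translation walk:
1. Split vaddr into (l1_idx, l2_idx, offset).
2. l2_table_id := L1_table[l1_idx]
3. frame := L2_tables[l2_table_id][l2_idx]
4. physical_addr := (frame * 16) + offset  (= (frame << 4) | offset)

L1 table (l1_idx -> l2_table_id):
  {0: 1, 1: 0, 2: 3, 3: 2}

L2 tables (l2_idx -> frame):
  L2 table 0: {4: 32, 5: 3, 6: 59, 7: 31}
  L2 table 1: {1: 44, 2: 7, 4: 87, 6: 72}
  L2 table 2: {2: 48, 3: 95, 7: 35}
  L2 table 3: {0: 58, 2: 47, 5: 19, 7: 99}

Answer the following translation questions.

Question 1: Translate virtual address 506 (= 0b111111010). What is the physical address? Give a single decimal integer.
Answer: 570

Derivation:
vaddr = 506 = 0b111111010
Split: l1_idx=3, l2_idx=7, offset=10
L1[3] = 2
L2[2][7] = 35
paddr = 35 * 16 + 10 = 570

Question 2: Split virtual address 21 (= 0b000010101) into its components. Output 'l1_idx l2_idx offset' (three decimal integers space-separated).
Answer: 0 1 5

Derivation:
vaddr = 21 = 0b000010101
  top 2 bits -> l1_idx = 0
  next 3 bits -> l2_idx = 1
  bottom 4 bits -> offset = 5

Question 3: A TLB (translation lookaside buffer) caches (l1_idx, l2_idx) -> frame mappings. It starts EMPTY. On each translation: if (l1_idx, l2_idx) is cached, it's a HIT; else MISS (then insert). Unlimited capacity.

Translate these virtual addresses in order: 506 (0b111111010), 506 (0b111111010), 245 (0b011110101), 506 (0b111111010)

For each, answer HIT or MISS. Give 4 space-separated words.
vaddr=506: (3,7) not in TLB -> MISS, insert
vaddr=506: (3,7) in TLB -> HIT
vaddr=245: (1,7) not in TLB -> MISS, insert
vaddr=506: (3,7) in TLB -> HIT

Answer: MISS HIT MISS HIT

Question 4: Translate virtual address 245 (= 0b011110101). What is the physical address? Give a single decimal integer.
Answer: 501

Derivation:
vaddr = 245 = 0b011110101
Split: l1_idx=1, l2_idx=7, offset=5
L1[1] = 0
L2[0][7] = 31
paddr = 31 * 16 + 5 = 501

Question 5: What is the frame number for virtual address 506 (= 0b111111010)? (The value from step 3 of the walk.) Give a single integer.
Answer: 35

Derivation:
vaddr = 506: l1_idx=3, l2_idx=7
L1[3] = 2; L2[2][7] = 35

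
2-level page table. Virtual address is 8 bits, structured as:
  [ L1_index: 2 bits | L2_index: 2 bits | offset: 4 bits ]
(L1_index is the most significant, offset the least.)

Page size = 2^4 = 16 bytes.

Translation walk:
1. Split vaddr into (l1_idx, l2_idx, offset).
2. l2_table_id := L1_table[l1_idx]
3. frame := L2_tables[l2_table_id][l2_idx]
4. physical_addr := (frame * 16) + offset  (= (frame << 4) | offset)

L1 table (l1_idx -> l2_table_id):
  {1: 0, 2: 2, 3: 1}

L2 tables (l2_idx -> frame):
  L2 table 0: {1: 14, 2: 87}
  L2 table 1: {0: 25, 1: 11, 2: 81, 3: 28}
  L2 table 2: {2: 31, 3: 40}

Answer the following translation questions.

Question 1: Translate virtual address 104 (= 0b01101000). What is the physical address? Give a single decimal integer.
Answer: 1400

Derivation:
vaddr = 104 = 0b01101000
Split: l1_idx=1, l2_idx=2, offset=8
L1[1] = 0
L2[0][2] = 87
paddr = 87 * 16 + 8 = 1400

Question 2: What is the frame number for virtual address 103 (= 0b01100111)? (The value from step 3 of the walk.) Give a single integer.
vaddr = 103: l1_idx=1, l2_idx=2
L1[1] = 0; L2[0][2] = 87

Answer: 87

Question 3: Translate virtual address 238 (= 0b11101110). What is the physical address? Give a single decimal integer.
Answer: 1310

Derivation:
vaddr = 238 = 0b11101110
Split: l1_idx=3, l2_idx=2, offset=14
L1[3] = 1
L2[1][2] = 81
paddr = 81 * 16 + 14 = 1310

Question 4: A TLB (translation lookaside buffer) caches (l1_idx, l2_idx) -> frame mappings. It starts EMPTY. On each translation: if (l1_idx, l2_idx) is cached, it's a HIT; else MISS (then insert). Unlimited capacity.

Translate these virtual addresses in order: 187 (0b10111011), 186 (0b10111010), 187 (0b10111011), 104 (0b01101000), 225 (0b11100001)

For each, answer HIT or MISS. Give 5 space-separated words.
vaddr=187: (2,3) not in TLB -> MISS, insert
vaddr=186: (2,3) in TLB -> HIT
vaddr=187: (2,3) in TLB -> HIT
vaddr=104: (1,2) not in TLB -> MISS, insert
vaddr=225: (3,2) not in TLB -> MISS, insert

Answer: MISS HIT HIT MISS MISS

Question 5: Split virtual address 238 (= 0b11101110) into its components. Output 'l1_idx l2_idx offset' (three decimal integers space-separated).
Answer: 3 2 14

Derivation:
vaddr = 238 = 0b11101110
  top 2 bits -> l1_idx = 3
  next 2 bits -> l2_idx = 2
  bottom 4 bits -> offset = 14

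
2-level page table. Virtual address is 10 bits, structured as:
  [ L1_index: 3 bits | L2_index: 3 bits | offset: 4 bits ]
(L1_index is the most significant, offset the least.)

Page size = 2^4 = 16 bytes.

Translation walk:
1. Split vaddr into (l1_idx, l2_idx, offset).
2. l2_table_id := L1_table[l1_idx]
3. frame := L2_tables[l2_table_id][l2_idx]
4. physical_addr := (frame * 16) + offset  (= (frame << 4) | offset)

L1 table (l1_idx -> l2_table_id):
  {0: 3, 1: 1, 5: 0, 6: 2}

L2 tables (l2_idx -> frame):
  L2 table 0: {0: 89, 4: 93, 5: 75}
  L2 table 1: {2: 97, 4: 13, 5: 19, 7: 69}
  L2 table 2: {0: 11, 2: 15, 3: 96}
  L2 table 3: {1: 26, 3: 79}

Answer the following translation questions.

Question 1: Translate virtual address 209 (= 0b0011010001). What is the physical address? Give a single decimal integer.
Answer: 305

Derivation:
vaddr = 209 = 0b0011010001
Split: l1_idx=1, l2_idx=5, offset=1
L1[1] = 1
L2[1][5] = 19
paddr = 19 * 16 + 1 = 305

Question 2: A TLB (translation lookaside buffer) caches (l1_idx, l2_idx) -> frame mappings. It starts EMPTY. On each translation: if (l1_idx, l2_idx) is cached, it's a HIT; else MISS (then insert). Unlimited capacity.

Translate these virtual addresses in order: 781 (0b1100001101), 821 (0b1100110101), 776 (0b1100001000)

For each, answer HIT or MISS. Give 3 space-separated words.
Answer: MISS MISS HIT

Derivation:
vaddr=781: (6,0) not in TLB -> MISS, insert
vaddr=821: (6,3) not in TLB -> MISS, insert
vaddr=776: (6,0) in TLB -> HIT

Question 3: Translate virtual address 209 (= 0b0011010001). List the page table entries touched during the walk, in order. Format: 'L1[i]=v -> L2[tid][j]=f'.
vaddr = 209 = 0b0011010001
Split: l1_idx=1, l2_idx=5, offset=1

Answer: L1[1]=1 -> L2[1][5]=19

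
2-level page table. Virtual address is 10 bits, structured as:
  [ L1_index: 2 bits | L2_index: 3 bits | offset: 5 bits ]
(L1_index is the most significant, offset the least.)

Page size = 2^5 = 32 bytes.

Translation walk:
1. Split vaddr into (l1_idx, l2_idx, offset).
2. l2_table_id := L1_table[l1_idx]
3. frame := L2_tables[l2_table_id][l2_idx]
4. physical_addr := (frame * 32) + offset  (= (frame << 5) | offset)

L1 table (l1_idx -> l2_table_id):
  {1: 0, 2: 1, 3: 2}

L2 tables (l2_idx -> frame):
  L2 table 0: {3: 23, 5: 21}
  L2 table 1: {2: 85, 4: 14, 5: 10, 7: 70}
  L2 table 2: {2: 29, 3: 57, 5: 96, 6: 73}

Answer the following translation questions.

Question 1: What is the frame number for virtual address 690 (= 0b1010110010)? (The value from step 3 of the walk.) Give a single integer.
vaddr = 690: l1_idx=2, l2_idx=5
L1[2] = 1; L2[1][5] = 10

Answer: 10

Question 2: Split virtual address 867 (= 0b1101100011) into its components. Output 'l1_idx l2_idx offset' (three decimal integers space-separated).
vaddr = 867 = 0b1101100011
  top 2 bits -> l1_idx = 3
  next 3 bits -> l2_idx = 3
  bottom 5 bits -> offset = 3

Answer: 3 3 3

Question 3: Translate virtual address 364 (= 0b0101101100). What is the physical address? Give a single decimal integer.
vaddr = 364 = 0b0101101100
Split: l1_idx=1, l2_idx=3, offset=12
L1[1] = 0
L2[0][3] = 23
paddr = 23 * 32 + 12 = 748

Answer: 748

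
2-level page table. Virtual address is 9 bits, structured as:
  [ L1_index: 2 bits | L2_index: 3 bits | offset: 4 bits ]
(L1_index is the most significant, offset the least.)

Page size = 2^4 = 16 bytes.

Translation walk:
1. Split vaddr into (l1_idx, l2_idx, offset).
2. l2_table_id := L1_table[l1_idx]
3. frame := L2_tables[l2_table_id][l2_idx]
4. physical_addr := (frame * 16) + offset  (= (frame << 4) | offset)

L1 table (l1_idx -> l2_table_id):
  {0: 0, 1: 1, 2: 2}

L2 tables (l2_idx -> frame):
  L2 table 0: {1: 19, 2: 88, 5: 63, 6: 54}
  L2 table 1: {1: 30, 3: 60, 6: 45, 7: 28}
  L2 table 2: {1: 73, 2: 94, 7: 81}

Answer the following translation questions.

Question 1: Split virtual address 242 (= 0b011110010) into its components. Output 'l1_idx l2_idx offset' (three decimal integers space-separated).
Answer: 1 7 2

Derivation:
vaddr = 242 = 0b011110010
  top 2 bits -> l1_idx = 1
  next 3 bits -> l2_idx = 7
  bottom 4 bits -> offset = 2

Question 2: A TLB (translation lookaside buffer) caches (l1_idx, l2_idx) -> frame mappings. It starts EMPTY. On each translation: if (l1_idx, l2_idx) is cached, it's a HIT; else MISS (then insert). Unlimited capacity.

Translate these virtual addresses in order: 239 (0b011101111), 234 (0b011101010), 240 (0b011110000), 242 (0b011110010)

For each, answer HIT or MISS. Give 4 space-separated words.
Answer: MISS HIT MISS HIT

Derivation:
vaddr=239: (1,6) not in TLB -> MISS, insert
vaddr=234: (1,6) in TLB -> HIT
vaddr=240: (1,7) not in TLB -> MISS, insert
vaddr=242: (1,7) in TLB -> HIT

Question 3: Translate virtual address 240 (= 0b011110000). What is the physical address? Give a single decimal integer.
Answer: 448

Derivation:
vaddr = 240 = 0b011110000
Split: l1_idx=1, l2_idx=7, offset=0
L1[1] = 1
L2[1][7] = 28
paddr = 28 * 16 + 0 = 448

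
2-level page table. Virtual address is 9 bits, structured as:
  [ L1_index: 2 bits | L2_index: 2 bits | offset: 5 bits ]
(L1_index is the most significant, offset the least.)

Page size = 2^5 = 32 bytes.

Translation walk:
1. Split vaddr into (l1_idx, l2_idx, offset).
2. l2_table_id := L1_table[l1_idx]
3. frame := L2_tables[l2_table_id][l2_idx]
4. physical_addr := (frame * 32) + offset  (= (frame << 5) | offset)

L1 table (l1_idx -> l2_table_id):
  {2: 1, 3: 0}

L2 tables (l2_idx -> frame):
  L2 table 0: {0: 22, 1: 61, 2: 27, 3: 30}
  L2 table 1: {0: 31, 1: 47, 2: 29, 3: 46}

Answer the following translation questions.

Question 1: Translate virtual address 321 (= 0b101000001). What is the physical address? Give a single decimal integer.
Answer: 929

Derivation:
vaddr = 321 = 0b101000001
Split: l1_idx=2, l2_idx=2, offset=1
L1[2] = 1
L2[1][2] = 29
paddr = 29 * 32 + 1 = 929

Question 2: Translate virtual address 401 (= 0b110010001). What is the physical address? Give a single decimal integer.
vaddr = 401 = 0b110010001
Split: l1_idx=3, l2_idx=0, offset=17
L1[3] = 0
L2[0][0] = 22
paddr = 22 * 32 + 17 = 721

Answer: 721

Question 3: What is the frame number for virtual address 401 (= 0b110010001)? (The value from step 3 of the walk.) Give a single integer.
Answer: 22

Derivation:
vaddr = 401: l1_idx=3, l2_idx=0
L1[3] = 0; L2[0][0] = 22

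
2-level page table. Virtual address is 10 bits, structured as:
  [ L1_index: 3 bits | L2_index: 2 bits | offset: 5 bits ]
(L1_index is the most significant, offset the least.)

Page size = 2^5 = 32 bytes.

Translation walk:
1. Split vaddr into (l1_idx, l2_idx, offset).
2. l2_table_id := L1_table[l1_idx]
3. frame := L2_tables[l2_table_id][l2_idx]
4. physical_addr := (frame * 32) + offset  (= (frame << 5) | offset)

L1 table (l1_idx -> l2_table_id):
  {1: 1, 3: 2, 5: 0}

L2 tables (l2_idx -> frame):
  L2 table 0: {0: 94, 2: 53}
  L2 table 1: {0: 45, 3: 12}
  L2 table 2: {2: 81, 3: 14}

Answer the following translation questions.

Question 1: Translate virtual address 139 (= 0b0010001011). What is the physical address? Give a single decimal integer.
Answer: 1451

Derivation:
vaddr = 139 = 0b0010001011
Split: l1_idx=1, l2_idx=0, offset=11
L1[1] = 1
L2[1][0] = 45
paddr = 45 * 32 + 11 = 1451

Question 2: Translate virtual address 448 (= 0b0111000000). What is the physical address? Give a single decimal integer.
vaddr = 448 = 0b0111000000
Split: l1_idx=3, l2_idx=2, offset=0
L1[3] = 2
L2[2][2] = 81
paddr = 81 * 32 + 0 = 2592

Answer: 2592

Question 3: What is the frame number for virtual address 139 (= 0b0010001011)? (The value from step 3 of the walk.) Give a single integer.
Answer: 45

Derivation:
vaddr = 139: l1_idx=1, l2_idx=0
L1[1] = 1; L2[1][0] = 45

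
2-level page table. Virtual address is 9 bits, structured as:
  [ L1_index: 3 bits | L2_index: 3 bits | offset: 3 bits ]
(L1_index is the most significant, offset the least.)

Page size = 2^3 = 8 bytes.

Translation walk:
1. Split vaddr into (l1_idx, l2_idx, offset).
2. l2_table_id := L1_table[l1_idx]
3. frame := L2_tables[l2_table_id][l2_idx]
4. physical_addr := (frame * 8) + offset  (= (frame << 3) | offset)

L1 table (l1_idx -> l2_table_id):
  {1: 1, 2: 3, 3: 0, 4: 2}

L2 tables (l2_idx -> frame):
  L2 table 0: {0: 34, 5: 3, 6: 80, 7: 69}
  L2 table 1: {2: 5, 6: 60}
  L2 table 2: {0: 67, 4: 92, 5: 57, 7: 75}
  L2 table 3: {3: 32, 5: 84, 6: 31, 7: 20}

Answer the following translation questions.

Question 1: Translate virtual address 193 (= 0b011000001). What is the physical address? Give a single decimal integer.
Answer: 273

Derivation:
vaddr = 193 = 0b011000001
Split: l1_idx=3, l2_idx=0, offset=1
L1[3] = 0
L2[0][0] = 34
paddr = 34 * 8 + 1 = 273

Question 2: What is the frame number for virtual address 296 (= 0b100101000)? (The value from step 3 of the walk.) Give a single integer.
vaddr = 296: l1_idx=4, l2_idx=5
L1[4] = 2; L2[2][5] = 57

Answer: 57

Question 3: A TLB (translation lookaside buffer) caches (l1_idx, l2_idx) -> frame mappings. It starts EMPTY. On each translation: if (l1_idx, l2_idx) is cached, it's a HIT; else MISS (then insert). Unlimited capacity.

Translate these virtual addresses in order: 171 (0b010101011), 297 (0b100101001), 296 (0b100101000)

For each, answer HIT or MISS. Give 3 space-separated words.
Answer: MISS MISS HIT

Derivation:
vaddr=171: (2,5) not in TLB -> MISS, insert
vaddr=297: (4,5) not in TLB -> MISS, insert
vaddr=296: (4,5) in TLB -> HIT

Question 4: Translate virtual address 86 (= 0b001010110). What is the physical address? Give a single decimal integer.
Answer: 46

Derivation:
vaddr = 86 = 0b001010110
Split: l1_idx=1, l2_idx=2, offset=6
L1[1] = 1
L2[1][2] = 5
paddr = 5 * 8 + 6 = 46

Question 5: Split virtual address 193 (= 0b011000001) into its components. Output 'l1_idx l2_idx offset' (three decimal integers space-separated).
Answer: 3 0 1

Derivation:
vaddr = 193 = 0b011000001
  top 3 bits -> l1_idx = 3
  next 3 bits -> l2_idx = 0
  bottom 3 bits -> offset = 1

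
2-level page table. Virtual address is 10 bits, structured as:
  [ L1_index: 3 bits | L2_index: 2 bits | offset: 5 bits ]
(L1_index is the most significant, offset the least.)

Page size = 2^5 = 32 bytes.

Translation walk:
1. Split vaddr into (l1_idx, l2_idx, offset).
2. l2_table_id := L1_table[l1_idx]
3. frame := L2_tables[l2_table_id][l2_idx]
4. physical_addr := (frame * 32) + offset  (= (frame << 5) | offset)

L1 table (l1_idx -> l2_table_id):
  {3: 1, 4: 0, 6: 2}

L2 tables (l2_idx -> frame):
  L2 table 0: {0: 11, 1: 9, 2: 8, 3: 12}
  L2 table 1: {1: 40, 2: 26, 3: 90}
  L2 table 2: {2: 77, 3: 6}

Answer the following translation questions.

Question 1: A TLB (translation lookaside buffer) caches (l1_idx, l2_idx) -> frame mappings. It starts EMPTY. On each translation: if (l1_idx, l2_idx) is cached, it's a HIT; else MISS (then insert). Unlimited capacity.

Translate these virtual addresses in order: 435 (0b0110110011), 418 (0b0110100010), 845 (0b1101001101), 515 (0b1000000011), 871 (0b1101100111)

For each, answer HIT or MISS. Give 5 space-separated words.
vaddr=435: (3,1) not in TLB -> MISS, insert
vaddr=418: (3,1) in TLB -> HIT
vaddr=845: (6,2) not in TLB -> MISS, insert
vaddr=515: (4,0) not in TLB -> MISS, insert
vaddr=871: (6,3) not in TLB -> MISS, insert

Answer: MISS HIT MISS MISS MISS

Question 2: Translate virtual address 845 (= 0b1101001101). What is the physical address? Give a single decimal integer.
vaddr = 845 = 0b1101001101
Split: l1_idx=6, l2_idx=2, offset=13
L1[6] = 2
L2[2][2] = 77
paddr = 77 * 32 + 13 = 2477

Answer: 2477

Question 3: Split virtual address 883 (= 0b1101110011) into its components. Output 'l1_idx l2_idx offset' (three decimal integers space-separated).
Answer: 6 3 19

Derivation:
vaddr = 883 = 0b1101110011
  top 3 bits -> l1_idx = 6
  next 2 bits -> l2_idx = 3
  bottom 5 bits -> offset = 19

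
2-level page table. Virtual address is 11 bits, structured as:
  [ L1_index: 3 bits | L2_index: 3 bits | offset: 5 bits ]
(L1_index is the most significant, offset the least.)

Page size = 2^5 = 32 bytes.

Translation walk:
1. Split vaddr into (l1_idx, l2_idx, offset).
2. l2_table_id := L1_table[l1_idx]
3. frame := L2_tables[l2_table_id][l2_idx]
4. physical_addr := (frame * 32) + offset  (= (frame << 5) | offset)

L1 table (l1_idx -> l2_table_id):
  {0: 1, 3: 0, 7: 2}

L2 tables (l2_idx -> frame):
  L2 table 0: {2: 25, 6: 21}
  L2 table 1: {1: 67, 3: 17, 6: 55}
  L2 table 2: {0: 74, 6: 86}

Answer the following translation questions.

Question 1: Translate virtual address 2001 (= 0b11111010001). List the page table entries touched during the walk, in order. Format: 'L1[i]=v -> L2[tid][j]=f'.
vaddr = 2001 = 0b11111010001
Split: l1_idx=7, l2_idx=6, offset=17

Answer: L1[7]=2 -> L2[2][6]=86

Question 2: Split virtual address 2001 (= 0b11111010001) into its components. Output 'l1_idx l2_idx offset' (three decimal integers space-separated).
Answer: 7 6 17

Derivation:
vaddr = 2001 = 0b11111010001
  top 3 bits -> l1_idx = 7
  next 3 bits -> l2_idx = 6
  bottom 5 bits -> offset = 17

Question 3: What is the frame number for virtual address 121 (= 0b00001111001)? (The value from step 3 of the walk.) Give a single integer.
vaddr = 121: l1_idx=0, l2_idx=3
L1[0] = 1; L2[1][3] = 17

Answer: 17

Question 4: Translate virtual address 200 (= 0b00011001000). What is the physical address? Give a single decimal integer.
Answer: 1768

Derivation:
vaddr = 200 = 0b00011001000
Split: l1_idx=0, l2_idx=6, offset=8
L1[0] = 1
L2[1][6] = 55
paddr = 55 * 32 + 8 = 1768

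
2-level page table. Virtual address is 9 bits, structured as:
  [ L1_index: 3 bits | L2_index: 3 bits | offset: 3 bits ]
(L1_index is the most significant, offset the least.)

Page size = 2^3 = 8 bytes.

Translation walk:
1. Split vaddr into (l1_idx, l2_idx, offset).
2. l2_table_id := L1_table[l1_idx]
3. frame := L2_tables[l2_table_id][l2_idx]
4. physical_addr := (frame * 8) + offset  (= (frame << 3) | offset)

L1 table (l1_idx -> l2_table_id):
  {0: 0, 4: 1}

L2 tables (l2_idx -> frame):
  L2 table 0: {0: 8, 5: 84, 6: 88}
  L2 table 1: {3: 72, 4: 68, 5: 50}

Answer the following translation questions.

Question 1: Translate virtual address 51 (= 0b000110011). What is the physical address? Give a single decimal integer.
Answer: 707

Derivation:
vaddr = 51 = 0b000110011
Split: l1_idx=0, l2_idx=6, offset=3
L1[0] = 0
L2[0][6] = 88
paddr = 88 * 8 + 3 = 707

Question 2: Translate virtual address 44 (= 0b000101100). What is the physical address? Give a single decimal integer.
vaddr = 44 = 0b000101100
Split: l1_idx=0, l2_idx=5, offset=4
L1[0] = 0
L2[0][5] = 84
paddr = 84 * 8 + 4 = 676

Answer: 676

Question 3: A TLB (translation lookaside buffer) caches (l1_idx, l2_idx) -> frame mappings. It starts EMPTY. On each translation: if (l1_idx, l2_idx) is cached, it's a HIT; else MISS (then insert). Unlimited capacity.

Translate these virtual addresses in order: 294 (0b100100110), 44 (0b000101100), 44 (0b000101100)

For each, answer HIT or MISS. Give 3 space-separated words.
Answer: MISS MISS HIT

Derivation:
vaddr=294: (4,4) not in TLB -> MISS, insert
vaddr=44: (0,5) not in TLB -> MISS, insert
vaddr=44: (0,5) in TLB -> HIT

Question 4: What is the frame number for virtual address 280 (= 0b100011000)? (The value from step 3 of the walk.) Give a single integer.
Answer: 72

Derivation:
vaddr = 280: l1_idx=4, l2_idx=3
L1[4] = 1; L2[1][3] = 72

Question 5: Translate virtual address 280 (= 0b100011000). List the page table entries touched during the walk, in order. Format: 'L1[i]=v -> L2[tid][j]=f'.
vaddr = 280 = 0b100011000
Split: l1_idx=4, l2_idx=3, offset=0

Answer: L1[4]=1 -> L2[1][3]=72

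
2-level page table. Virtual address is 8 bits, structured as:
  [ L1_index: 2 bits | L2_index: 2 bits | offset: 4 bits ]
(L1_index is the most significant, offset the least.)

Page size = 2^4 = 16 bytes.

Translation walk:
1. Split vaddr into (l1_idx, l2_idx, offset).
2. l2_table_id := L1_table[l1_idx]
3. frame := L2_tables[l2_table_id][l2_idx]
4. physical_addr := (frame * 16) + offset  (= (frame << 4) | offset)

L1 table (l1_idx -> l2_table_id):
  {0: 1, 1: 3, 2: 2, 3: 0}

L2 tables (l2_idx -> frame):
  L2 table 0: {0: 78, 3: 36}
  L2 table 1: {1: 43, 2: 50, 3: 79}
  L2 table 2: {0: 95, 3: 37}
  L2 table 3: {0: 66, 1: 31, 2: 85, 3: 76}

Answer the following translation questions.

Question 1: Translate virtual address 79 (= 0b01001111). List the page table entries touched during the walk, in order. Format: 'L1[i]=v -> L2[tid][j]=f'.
Answer: L1[1]=3 -> L2[3][0]=66

Derivation:
vaddr = 79 = 0b01001111
Split: l1_idx=1, l2_idx=0, offset=15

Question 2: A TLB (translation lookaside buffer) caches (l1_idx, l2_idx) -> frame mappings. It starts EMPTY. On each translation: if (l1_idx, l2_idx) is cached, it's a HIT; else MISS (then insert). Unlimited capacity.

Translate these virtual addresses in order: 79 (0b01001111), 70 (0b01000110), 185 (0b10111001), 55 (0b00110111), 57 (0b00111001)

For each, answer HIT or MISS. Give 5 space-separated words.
vaddr=79: (1,0) not in TLB -> MISS, insert
vaddr=70: (1,0) in TLB -> HIT
vaddr=185: (2,3) not in TLB -> MISS, insert
vaddr=55: (0,3) not in TLB -> MISS, insert
vaddr=57: (0,3) in TLB -> HIT

Answer: MISS HIT MISS MISS HIT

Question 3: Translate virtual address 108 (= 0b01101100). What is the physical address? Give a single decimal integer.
vaddr = 108 = 0b01101100
Split: l1_idx=1, l2_idx=2, offset=12
L1[1] = 3
L2[3][2] = 85
paddr = 85 * 16 + 12 = 1372

Answer: 1372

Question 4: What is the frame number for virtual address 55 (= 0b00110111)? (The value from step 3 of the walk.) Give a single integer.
Answer: 79

Derivation:
vaddr = 55: l1_idx=0, l2_idx=3
L1[0] = 1; L2[1][3] = 79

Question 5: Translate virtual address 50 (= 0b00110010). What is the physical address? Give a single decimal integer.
Answer: 1266

Derivation:
vaddr = 50 = 0b00110010
Split: l1_idx=0, l2_idx=3, offset=2
L1[0] = 1
L2[1][3] = 79
paddr = 79 * 16 + 2 = 1266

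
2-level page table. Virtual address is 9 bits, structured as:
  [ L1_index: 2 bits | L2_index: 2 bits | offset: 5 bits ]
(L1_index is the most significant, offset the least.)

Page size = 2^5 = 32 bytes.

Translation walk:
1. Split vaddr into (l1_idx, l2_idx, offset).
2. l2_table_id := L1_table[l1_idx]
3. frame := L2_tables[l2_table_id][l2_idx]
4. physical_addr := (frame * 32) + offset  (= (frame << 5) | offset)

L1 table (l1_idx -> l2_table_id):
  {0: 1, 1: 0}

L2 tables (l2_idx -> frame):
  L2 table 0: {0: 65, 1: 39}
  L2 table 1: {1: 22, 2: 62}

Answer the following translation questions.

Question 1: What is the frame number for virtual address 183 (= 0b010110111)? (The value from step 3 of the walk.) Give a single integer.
vaddr = 183: l1_idx=1, l2_idx=1
L1[1] = 0; L2[0][1] = 39

Answer: 39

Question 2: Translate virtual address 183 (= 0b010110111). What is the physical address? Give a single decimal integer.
vaddr = 183 = 0b010110111
Split: l1_idx=1, l2_idx=1, offset=23
L1[1] = 0
L2[0][1] = 39
paddr = 39 * 32 + 23 = 1271

Answer: 1271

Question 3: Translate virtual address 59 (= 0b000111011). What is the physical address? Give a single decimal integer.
vaddr = 59 = 0b000111011
Split: l1_idx=0, l2_idx=1, offset=27
L1[0] = 1
L2[1][1] = 22
paddr = 22 * 32 + 27 = 731

Answer: 731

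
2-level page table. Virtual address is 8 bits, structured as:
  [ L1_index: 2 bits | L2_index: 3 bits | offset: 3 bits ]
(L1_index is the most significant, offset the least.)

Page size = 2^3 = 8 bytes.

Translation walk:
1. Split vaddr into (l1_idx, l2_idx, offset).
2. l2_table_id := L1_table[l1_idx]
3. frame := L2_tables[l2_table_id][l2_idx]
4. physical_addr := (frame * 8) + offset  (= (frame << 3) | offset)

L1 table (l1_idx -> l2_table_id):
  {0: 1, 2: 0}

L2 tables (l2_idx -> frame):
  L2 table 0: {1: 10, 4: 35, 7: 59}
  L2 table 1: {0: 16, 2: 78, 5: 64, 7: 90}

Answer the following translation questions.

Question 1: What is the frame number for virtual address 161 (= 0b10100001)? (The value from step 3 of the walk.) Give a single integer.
vaddr = 161: l1_idx=2, l2_idx=4
L1[2] = 0; L2[0][4] = 35

Answer: 35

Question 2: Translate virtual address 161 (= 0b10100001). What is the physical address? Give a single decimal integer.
vaddr = 161 = 0b10100001
Split: l1_idx=2, l2_idx=4, offset=1
L1[2] = 0
L2[0][4] = 35
paddr = 35 * 8 + 1 = 281

Answer: 281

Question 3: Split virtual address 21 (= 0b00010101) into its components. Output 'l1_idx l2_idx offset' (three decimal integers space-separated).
Answer: 0 2 5

Derivation:
vaddr = 21 = 0b00010101
  top 2 bits -> l1_idx = 0
  next 3 bits -> l2_idx = 2
  bottom 3 bits -> offset = 5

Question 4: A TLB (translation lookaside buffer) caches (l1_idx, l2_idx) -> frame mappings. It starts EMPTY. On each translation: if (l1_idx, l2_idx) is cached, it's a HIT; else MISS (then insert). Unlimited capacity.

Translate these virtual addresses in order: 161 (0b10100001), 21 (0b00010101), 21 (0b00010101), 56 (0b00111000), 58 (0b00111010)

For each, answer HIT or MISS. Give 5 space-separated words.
vaddr=161: (2,4) not in TLB -> MISS, insert
vaddr=21: (0,2) not in TLB -> MISS, insert
vaddr=21: (0,2) in TLB -> HIT
vaddr=56: (0,7) not in TLB -> MISS, insert
vaddr=58: (0,7) in TLB -> HIT

Answer: MISS MISS HIT MISS HIT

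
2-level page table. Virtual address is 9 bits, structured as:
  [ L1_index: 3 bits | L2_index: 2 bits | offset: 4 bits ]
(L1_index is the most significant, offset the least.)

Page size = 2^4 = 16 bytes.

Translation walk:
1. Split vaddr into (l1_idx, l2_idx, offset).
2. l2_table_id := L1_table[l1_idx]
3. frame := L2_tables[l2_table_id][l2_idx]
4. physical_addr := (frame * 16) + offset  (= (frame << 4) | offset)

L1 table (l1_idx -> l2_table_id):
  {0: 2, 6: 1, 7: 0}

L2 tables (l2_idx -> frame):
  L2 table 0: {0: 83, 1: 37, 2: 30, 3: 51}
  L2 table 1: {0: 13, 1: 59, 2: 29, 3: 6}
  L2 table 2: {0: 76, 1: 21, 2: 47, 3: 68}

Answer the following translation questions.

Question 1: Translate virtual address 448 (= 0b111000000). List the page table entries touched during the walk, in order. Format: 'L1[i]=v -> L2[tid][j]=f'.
vaddr = 448 = 0b111000000
Split: l1_idx=7, l2_idx=0, offset=0

Answer: L1[7]=0 -> L2[0][0]=83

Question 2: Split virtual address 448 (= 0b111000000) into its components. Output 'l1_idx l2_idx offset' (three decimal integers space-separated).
Answer: 7 0 0

Derivation:
vaddr = 448 = 0b111000000
  top 3 bits -> l1_idx = 7
  next 2 bits -> l2_idx = 0
  bottom 4 bits -> offset = 0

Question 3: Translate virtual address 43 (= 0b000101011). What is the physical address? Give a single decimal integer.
Answer: 763

Derivation:
vaddr = 43 = 0b000101011
Split: l1_idx=0, l2_idx=2, offset=11
L1[0] = 2
L2[2][2] = 47
paddr = 47 * 16 + 11 = 763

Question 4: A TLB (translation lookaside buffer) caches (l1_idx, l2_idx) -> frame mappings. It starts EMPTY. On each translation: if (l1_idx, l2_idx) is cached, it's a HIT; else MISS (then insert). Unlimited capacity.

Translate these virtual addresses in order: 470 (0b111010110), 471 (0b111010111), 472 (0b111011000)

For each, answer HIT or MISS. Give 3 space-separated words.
Answer: MISS HIT HIT

Derivation:
vaddr=470: (7,1) not in TLB -> MISS, insert
vaddr=471: (7,1) in TLB -> HIT
vaddr=472: (7,1) in TLB -> HIT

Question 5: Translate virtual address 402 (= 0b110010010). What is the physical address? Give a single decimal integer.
Answer: 946

Derivation:
vaddr = 402 = 0b110010010
Split: l1_idx=6, l2_idx=1, offset=2
L1[6] = 1
L2[1][1] = 59
paddr = 59 * 16 + 2 = 946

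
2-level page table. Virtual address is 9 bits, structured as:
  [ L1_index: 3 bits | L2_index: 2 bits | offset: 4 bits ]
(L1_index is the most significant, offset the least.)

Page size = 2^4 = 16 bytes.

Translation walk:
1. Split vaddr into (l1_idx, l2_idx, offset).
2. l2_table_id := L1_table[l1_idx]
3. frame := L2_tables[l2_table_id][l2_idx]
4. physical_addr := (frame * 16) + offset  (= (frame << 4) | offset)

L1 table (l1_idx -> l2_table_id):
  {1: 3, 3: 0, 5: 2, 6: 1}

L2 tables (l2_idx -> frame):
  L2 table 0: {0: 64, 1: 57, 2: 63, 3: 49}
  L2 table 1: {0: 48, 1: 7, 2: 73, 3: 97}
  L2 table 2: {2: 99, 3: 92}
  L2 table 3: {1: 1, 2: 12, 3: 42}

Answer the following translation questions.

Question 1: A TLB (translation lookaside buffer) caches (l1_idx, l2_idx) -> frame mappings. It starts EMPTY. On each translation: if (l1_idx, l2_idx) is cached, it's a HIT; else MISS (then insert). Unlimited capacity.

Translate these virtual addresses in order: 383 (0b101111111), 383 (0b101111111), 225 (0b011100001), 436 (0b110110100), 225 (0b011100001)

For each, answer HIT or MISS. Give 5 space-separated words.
vaddr=383: (5,3) not in TLB -> MISS, insert
vaddr=383: (5,3) in TLB -> HIT
vaddr=225: (3,2) not in TLB -> MISS, insert
vaddr=436: (6,3) not in TLB -> MISS, insert
vaddr=225: (3,2) in TLB -> HIT

Answer: MISS HIT MISS MISS HIT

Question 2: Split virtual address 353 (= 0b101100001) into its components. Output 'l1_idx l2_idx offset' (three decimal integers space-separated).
Answer: 5 2 1

Derivation:
vaddr = 353 = 0b101100001
  top 3 bits -> l1_idx = 5
  next 2 bits -> l2_idx = 2
  bottom 4 bits -> offset = 1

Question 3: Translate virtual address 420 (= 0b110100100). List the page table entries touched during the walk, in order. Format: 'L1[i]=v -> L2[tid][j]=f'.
vaddr = 420 = 0b110100100
Split: l1_idx=6, l2_idx=2, offset=4

Answer: L1[6]=1 -> L2[1][2]=73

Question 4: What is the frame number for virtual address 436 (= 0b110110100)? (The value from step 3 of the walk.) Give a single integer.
vaddr = 436: l1_idx=6, l2_idx=3
L1[6] = 1; L2[1][3] = 97

Answer: 97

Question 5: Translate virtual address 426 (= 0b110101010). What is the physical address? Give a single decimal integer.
Answer: 1178

Derivation:
vaddr = 426 = 0b110101010
Split: l1_idx=6, l2_idx=2, offset=10
L1[6] = 1
L2[1][2] = 73
paddr = 73 * 16 + 10 = 1178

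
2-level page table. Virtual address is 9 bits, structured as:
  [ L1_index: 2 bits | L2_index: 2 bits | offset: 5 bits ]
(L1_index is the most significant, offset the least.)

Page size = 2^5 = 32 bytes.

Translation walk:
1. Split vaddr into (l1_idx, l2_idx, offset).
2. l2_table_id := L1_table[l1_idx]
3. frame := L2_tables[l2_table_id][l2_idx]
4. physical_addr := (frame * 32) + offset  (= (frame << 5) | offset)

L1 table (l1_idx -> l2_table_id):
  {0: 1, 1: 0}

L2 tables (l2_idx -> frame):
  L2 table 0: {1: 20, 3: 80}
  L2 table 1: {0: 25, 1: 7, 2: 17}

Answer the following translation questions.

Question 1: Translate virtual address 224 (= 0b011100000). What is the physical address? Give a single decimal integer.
vaddr = 224 = 0b011100000
Split: l1_idx=1, l2_idx=3, offset=0
L1[1] = 0
L2[0][3] = 80
paddr = 80 * 32 + 0 = 2560

Answer: 2560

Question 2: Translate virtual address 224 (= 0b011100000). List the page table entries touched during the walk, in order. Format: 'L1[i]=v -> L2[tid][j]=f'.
Answer: L1[1]=0 -> L2[0][3]=80

Derivation:
vaddr = 224 = 0b011100000
Split: l1_idx=1, l2_idx=3, offset=0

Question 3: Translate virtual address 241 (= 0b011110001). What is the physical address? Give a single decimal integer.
Answer: 2577

Derivation:
vaddr = 241 = 0b011110001
Split: l1_idx=1, l2_idx=3, offset=17
L1[1] = 0
L2[0][3] = 80
paddr = 80 * 32 + 17 = 2577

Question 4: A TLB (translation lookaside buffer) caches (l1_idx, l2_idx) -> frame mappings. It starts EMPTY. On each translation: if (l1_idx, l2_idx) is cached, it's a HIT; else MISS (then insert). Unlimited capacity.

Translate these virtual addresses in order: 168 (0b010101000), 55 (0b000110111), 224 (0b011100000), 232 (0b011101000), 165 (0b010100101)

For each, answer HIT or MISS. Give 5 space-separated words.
vaddr=168: (1,1) not in TLB -> MISS, insert
vaddr=55: (0,1) not in TLB -> MISS, insert
vaddr=224: (1,3) not in TLB -> MISS, insert
vaddr=232: (1,3) in TLB -> HIT
vaddr=165: (1,1) in TLB -> HIT

Answer: MISS MISS MISS HIT HIT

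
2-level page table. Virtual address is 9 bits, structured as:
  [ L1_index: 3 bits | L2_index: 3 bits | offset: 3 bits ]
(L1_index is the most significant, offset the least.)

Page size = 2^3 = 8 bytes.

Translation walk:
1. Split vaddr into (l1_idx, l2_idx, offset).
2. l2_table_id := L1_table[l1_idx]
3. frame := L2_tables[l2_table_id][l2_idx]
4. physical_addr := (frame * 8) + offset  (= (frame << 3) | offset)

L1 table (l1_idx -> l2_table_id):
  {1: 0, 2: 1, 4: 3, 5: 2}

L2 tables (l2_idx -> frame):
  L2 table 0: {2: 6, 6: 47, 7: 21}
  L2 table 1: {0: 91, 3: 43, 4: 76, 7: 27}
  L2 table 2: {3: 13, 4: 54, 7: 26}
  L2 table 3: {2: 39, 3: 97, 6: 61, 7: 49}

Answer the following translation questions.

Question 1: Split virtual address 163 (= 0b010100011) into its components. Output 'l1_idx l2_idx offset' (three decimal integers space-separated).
Answer: 2 4 3

Derivation:
vaddr = 163 = 0b010100011
  top 3 bits -> l1_idx = 2
  next 3 bits -> l2_idx = 4
  bottom 3 bits -> offset = 3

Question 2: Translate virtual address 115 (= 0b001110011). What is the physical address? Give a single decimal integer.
vaddr = 115 = 0b001110011
Split: l1_idx=1, l2_idx=6, offset=3
L1[1] = 0
L2[0][6] = 47
paddr = 47 * 8 + 3 = 379

Answer: 379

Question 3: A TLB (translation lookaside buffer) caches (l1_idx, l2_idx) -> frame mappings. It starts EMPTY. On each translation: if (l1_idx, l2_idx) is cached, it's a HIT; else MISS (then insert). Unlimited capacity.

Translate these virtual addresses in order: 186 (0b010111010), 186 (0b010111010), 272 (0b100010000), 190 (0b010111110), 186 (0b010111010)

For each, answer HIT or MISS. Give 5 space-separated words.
Answer: MISS HIT MISS HIT HIT

Derivation:
vaddr=186: (2,7) not in TLB -> MISS, insert
vaddr=186: (2,7) in TLB -> HIT
vaddr=272: (4,2) not in TLB -> MISS, insert
vaddr=190: (2,7) in TLB -> HIT
vaddr=186: (2,7) in TLB -> HIT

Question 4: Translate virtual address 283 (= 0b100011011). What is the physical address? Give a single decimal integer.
Answer: 779

Derivation:
vaddr = 283 = 0b100011011
Split: l1_idx=4, l2_idx=3, offset=3
L1[4] = 3
L2[3][3] = 97
paddr = 97 * 8 + 3 = 779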